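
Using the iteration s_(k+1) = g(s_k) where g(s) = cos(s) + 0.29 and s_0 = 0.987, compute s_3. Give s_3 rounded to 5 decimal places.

0.86632

s_1 = g(0.987000) = 0.841195
s_2 = g(0.841195) = 0.956572
s_3 = g(0.956572) = 0.866325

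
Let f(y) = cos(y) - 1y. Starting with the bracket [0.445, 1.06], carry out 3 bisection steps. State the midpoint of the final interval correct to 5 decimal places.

0.71406

f(0.445000) = 0.457611, f(1.060000) = -0.571128 (opposite signs)
step 1: m = 0.752500, f(m) = -0.022518 < 0 → root in [0.445000, 0.752500]
step 2: m = 0.598750, f(m) = 0.227291 > 0 → root in [0.598750, 0.752500]
step 3: m = 0.675625, f(m) = 0.104691 > 0 → root in [0.675625, 0.752500]
Midpoint of [0.675625, 0.752500] = 0.714063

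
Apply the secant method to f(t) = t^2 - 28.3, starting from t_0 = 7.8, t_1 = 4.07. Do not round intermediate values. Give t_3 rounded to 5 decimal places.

5.35553

f(t_0) = 32.540000, f(t_1) = -11.735100
t_2 = 4.070000 - (-11.735100)·(4.070000 - 7.800000)/(-11.735100 - (32.540000)) = 5.058635; f(t_2) = -2.710210
t_3 = 5.058635 - (-2.710210)·(5.058635 - 4.070000)/(-2.710210 - (-11.735100)) = 5.355526; f(t_3) = 0.381661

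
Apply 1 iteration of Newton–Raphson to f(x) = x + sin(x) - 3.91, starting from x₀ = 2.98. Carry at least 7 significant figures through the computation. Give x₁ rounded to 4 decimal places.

62.0165

f'(x) = 1 + cos(x)
x_0 = 2.980000: f = -0.769110, f' = 0.013028 → x_1 = 2.980000 - (-0.769110)/(0.013028) = 62.016457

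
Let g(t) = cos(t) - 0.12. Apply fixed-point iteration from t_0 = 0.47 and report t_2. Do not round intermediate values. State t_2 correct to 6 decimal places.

t_1 = g(0.470000) = 0.771568
t_2 = g(0.771568) = 0.596818

0.596818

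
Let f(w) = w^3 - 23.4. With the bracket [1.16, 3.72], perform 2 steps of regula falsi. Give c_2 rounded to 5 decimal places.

False-position update: c = (a·f(b) − b·f(a))/(f(b) − f(a)); replace the endpoint whose sign matches f(c).
f(1.160000) = -21.839104, f(3.720000) = 28.078848
step 1: c = 2.280000, f(c) = -11.547648 < 0 → new bracket [2.280000, 3.720000]
step 2: c = 2.699634, f(c) = -3.725010 < 0 → new bracket [2.699634, 3.720000]

2.69963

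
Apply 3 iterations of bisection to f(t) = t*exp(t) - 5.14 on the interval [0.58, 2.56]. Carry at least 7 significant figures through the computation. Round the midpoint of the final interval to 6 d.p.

1.446250

f(0.580000) = -4.104098, f(2.560000) = 27.975692 (opposite signs)
step 1: m = 1.570000, f(m) = 2.406438 > 0 → root in [0.580000, 1.570000]
step 2: m = 1.075000, f(m) = -1.990258 < 0 → root in [1.075000, 1.570000]
step 3: m = 1.322500, f(m) = -0.176933 < 0 → root in [1.322500, 1.570000]
Midpoint of [1.322500, 1.570000] = 1.446250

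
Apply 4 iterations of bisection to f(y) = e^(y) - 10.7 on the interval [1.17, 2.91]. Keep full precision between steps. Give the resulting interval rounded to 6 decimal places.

f(1.170000) = -7.478007, f(2.910000) = 7.656799 (opposite signs)
step 1: m = 2.040000, f(m) = -3.009391 < 0 → root in [2.040000, 2.910000]
step 2: m = 2.475000, f(m) = 1.181707 > 0 → root in [2.040000, 2.475000]
step 3: m = 2.257500, f(m) = -1.140839 < 0 → root in [2.257500, 2.475000]
step 4: m = 2.366250, f(m) = -0.042648 < 0 → root in [2.366250, 2.475000]

[2.366250, 2.475000]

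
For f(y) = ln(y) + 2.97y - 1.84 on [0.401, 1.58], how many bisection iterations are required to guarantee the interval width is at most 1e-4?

14

Initial width b − a = 1.58 − 0.401 = 1.179000.
After n steps the width is (b−a)/2^n; need (b−a)/2^n ≤ 1e-4.
So n ≥ log₂(1.179000/1e-4) = log₂(11790.0000) ≈ 13.5253.
Hence n = 14.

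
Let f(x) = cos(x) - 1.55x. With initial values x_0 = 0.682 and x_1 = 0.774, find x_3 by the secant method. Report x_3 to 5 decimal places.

0.55023

Secant update: x_(k+1) = x_k − f(x_k)·(x_k − x_(k-1))/(f(x_k) − f(x_(k-1))).
f(x_0) = -0.280786, f(x_1) = -0.484580
x_2 = 0.774000 - (-0.484580)·(0.774000 - 0.682000)/(-0.484580 - (-0.280786)) = 0.555242; f(x_2) = -0.010853
x_3 = 0.555242 - (-0.010853)·(0.555242 - 0.774000)/(-0.010853 - (-0.484580)) = 0.550231; f(x_3) = -0.000454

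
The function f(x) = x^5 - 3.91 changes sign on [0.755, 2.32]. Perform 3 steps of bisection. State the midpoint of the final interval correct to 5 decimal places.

f(0.755000) = -3.664679, f(2.320000) = 63.300933 (opposite signs)
step 1: m = 1.537500, f(m) = 4.681631 > 0 → root in [0.755000, 1.537500]
step 2: m = 1.146250, f(m) = -1.931224 < 0 → root in [1.146250, 1.537500]
step 3: m = 1.341875, f(m) = 0.440712 > 0 → root in [1.146250, 1.341875]
Midpoint of [1.146250, 1.341875] = 1.244063

1.24406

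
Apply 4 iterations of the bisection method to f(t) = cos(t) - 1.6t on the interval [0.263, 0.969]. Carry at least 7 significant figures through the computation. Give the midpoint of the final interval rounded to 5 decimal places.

0.54981

f(0.263000) = 0.544814, f(0.969000) = -0.984276 (opposite signs)
step 1: m = 0.616000, f(m) = -0.169404 < 0 → root in [0.263000, 0.616000]
step 2: m = 0.439500, f(m) = 0.201765 > 0 → root in [0.439500, 0.616000]
step 3: m = 0.527750, f(m) = 0.019542 > 0 → root in [0.527750, 0.616000]
step 4: m = 0.571875, f(m) = -0.074112 < 0 → root in [0.527750, 0.571875]
Midpoint of [0.527750, 0.571875] = 0.549812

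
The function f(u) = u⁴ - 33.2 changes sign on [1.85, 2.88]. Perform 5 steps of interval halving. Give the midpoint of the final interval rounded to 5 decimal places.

f(1.850000) = -21.486494, f(2.880000) = 35.597071 (opposite signs)
step 1: m = 2.365000, f(m) = -1.915834 < 0 → root in [2.365000, 2.880000]
step 2: m = 2.622500, f(m) = 14.100092 > 0 → root in [2.365000, 2.622500]
step 3: m = 2.493750, f(m) = 5.473337 > 0 → root in [2.365000, 2.493750]
step 4: m = 2.429375, f(m) = 1.631986 > 0 → root in [2.365000, 2.429375]
step 5: m = 2.397188, f(m) = -0.177647 < 0 → root in [2.397188, 2.429375]
Midpoint of [2.397188, 2.429375] = 2.413281

2.41328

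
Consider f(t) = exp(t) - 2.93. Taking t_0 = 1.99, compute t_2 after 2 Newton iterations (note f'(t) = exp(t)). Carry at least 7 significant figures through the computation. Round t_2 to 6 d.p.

t_0 = 1.990000: f = 4.385534, f' = 7.315534 → t_1 = 1.990000 - (4.385534)/(7.315534) = 1.390518
t_1 = 1.390518: f = 1.086929, f' = 4.016929 → t_2 = 1.390518 - (1.086929)/(4.016929) = 1.119931

1.119931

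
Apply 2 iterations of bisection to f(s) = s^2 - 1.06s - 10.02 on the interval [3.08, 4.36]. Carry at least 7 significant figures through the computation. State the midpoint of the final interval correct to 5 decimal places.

3.88000

f(3.080000) = -3.798400, f(4.360000) = 4.368000 (opposite signs)
step 1: m = 3.720000, f(m) = -0.124800 < 0 → root in [3.720000, 4.360000]
step 2: m = 4.040000, f(m) = 2.019200 > 0 → root in [3.720000, 4.040000]
Midpoint of [3.720000, 4.040000] = 3.880000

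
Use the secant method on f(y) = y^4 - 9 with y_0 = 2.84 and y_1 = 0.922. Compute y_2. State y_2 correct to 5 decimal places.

Secant update: y_(k+1) = y_k − f(y_k)·(y_k − y_(k-1))/(f(y_k) − f(y_(k-1))).
f(y_0) = 56.053903, f(y_1) = -8.277357
y_2 = 0.922000 - (-8.277357)·(0.922000 - 2.840000)/(-8.277357 - (56.053903)) = 1.168785; f(y_2) = -7.133886

1.16878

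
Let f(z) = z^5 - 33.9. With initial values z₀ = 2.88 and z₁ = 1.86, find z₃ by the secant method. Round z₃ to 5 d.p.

f(z_0) = 164.235566, f(z_1) = -11.637972
z_2 = 1.860000 - (-11.637972)·(1.860000 - 2.880000)/(-11.637972 - (164.235566)) = 1.927496; f(z_2) = -7.294756
z_3 = 1.927496 - (-7.294756)·(1.927496 - 1.860000)/(-7.294756 - (-11.637972)) = 2.040860; f(z_3) = 1.505132

2.04086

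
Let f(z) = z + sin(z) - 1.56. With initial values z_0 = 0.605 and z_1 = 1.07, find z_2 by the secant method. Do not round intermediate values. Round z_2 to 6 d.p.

0.837211

f(z_0) = -0.386238, f(z_1) = 0.387201
z_2 = 1.070000 - (0.387201)·(1.070000 - 0.605000)/(0.387201 - (-0.386238)) = 0.837211; f(z_2) = 0.019989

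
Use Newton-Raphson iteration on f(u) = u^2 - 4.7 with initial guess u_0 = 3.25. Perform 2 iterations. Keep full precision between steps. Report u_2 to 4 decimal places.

2.1749

f'(u) = 2u
u_0 = 3.250000: f = 5.862500, f' = 6.500000 → u_1 = 3.250000 - (5.862500)/(6.500000) = 2.348077
u_1 = 2.348077: f = 0.813465, f' = 4.696154 → u_2 = 2.348077 - (0.813465)/(4.696154) = 2.174857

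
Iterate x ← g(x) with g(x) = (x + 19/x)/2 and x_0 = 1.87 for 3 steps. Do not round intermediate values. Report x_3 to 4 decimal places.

4.3646

x_1 = g(1.870000) = 6.015214
x_2 = g(6.015214) = 4.586936
x_3 = g(4.586936) = 4.364567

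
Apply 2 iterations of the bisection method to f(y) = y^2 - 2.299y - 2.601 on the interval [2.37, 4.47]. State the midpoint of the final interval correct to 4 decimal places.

f(2.370000) = -2.432730, f(4.470000) = 7.103370 (opposite signs)
step 1: m = 3.420000, f(m) = 1.232820 > 0 → root in [2.370000, 3.420000]
step 2: m = 2.895000, f(m) = -0.875580 < 0 → root in [2.895000, 3.420000]
Midpoint of [2.895000, 3.420000] = 3.157500

3.1575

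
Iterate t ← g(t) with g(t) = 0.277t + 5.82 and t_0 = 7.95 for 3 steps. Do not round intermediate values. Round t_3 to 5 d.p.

t_1 = g(7.950000) = 8.022150
t_2 = g(8.022150) = 8.042136
t_3 = g(8.042136) = 8.047672

8.04767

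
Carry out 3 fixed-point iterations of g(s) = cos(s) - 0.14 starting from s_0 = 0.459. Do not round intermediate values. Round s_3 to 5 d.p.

s_1 = g(0.459000) = 0.756496
s_2 = g(0.756496) = 0.587246
s_3 = g(0.587246) = 0.692470

0.69247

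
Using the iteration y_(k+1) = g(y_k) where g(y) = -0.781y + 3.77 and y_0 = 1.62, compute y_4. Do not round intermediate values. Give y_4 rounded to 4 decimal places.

y_1 = g(1.620000) = 2.504780
y_2 = g(2.504780) = 1.813767
y_3 = g(1.813767) = 2.353448
y_4 = g(2.353448) = 1.931957

1.9320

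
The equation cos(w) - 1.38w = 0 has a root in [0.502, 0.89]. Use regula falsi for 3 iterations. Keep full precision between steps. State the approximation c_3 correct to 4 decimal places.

0.5986

False-position update: c = (a·f(b) − b·f(a))/(f(b) − f(a)); replace the endpoint whose sign matches f(c).
f(0.502000) = 0.183862, f(0.890000) = -0.598788
step 1: c = 0.593150, f(c) = 0.010637 > 0 → new bracket [0.593150, 0.890000]
step 2: c = 0.598331, f(c) = 0.000580 > 0 → new bracket [0.598331, 0.890000]
step 3: c = 0.598613, f(c) = 0.000031 > 0 → new bracket [0.598613, 0.890000]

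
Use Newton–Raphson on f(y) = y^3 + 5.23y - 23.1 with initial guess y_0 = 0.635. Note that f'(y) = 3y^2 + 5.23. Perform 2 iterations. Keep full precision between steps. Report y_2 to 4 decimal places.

y_0 = 0.635000: f = -19.522902, f' = 6.439675 → y_1 = 0.635000 - (-19.522902)/(6.439675) = 3.666660
y_1 = 3.666660: f = 45.372638, f' = 45.563176 → y_2 = 3.666660 - (45.372638)/(45.563176) = 2.670841

2.6708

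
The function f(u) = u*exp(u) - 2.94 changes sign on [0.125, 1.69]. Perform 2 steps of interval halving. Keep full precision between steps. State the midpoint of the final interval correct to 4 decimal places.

f(0.125000) = -2.798356, f(1.690000) = 6.218922 (opposite signs)
step 1: m = 0.907500, f(m) = -0.691107 < 0 → root in [0.907500, 1.690000]
step 2: m = 1.298750, f(m) = 1.819546 > 0 → root in [0.907500, 1.298750]
Midpoint of [0.907500, 1.298750] = 1.103125

1.1031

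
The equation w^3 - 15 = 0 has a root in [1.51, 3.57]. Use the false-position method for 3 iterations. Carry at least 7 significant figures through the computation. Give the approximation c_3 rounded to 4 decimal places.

f(1.510000) = -11.557049, f(3.570000) = 30.499293
step 1: c = 2.076086, f(c) = -6.051789 < 0 → new bracket [2.076086, 3.570000]
step 2: c = 2.323435, f(c) = -2.457289 < 0 → new bracket [2.323435, 3.570000]
step 3: c = 2.416380, f(c) = -0.891011 < 0 → new bracket [2.416380, 3.570000]

2.4164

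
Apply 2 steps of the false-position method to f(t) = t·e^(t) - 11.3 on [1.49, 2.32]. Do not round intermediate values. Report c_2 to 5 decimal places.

f(1.490000) = -4.688728, f(2.320000) = 12.307564
step 1: c = 1.718970, f(c) = -1.710243 < 0 → new bracket [1.718970, 2.320000]
step 2: c = 1.792299, f(c) = -0.540405 < 0 → new bracket [1.792299, 2.320000]

1.79230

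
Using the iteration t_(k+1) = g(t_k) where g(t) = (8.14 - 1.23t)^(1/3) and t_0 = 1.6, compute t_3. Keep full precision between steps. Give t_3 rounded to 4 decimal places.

1.8090

t_1 = g(1.600000) = 1.834321
t_2 = g(1.834321) = 1.805312
t_3 = g(1.805312) = 1.808954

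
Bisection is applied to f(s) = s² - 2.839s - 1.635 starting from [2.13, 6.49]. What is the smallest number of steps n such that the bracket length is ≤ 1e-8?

Initial width b − a = 6.49 − 2.13 = 4.360000.
After n steps the width is (b−a)/2^n; need (b−a)/2^n ≤ 1e-8.
So n ≥ log₂(4.360000/1e-8) = log₂(436000000.0000) ≈ 28.6998.
Hence n = 29.

29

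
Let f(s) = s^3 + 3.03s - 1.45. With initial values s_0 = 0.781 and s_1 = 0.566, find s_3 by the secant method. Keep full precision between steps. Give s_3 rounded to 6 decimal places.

0.449448

f(s_0) = 1.392810, f(s_1) = 0.446301
s_2 = 0.566000 - (0.446301)·(0.566000 - 0.781000)/(0.446301 - (1.392810)) = 0.464622; f(s_2) = 0.058105
s_3 = 0.464622 - (0.058105)·(0.464622 - 0.566000)/(0.058105 - (0.446301)) = 0.449448; f(s_3) = 0.002618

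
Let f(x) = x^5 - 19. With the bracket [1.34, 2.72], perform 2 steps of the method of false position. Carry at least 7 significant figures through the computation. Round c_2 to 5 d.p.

1.58416

False-position update: c = (a·f(b) − b·f(a))/(f(b) − f(a)); replace the endpoint whose sign matches f(c).
f(1.340000) = -14.679600, f(2.720000) = 129.882797
step 1: c = 1.480132, f(c) = -11.896007 < 0 → new bracket [1.480132, 2.720000]
step 2: c = 1.584164, f(c) = -9.022989 < 0 → new bracket [1.584164, 2.720000]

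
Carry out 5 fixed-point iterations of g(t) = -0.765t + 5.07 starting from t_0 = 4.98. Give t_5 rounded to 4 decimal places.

t_1 = g(4.980000) = 1.260300
t_2 = g(1.260300) = 4.105870
t_3 = g(4.105870) = 1.929009
t_4 = g(1.929009) = 3.594308
t_5 = g(3.594308) = 2.320354

2.3204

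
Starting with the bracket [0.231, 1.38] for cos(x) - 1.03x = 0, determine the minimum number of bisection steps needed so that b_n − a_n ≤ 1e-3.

11

Initial width b − a = 1.38 − 0.231 = 1.149000.
After n steps the width is (b−a)/2^n; need (b−a)/2^n ≤ 1e-3.
So n ≥ log₂(1.149000/1e-3) = log₂(1149.0000) ≈ 10.1662.
Hence n = 11.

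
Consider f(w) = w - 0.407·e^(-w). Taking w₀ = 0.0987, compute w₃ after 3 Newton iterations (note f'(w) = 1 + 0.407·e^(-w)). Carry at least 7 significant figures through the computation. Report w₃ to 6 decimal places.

Newton update: w ← w − f(w)/f'(w).
w_0 = 0.098700: f = -0.270048, f' = 1.368748 → w_1 = 0.098700 - (-0.270048)/(1.368748) = 0.295996
w_1 = 0.295996: f = -0.006727, f' = 1.302723 → w_2 = 0.295996 - (-0.006727)/(1.302723) = 0.301160
w_2 = 0.301160: f = -0.000004, f' = 1.301164 → w_3 = 0.301160 - (-0.000004)/(1.301164) = 0.301163

0.301163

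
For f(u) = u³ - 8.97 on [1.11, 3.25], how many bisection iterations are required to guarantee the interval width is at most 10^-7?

25

Initial width b − a = 3.25 − 1.11 = 2.140000.
After n steps the width is (b−a)/2^n; need (b−a)/2^n ≤ 10^-7.
So n ≥ log₂(2.140000/10^-7) = log₂(21400000.0000) ≈ 24.3511.
Hence n = 25.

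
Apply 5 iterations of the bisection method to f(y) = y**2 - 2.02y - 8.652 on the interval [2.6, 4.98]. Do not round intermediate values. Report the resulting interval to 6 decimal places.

[4.087500, 4.161875]

f(2.600000) = -7.144000, f(4.980000) = 6.088800 (opposite signs)
step 1: m = 3.790000, f(m) = -1.943700 < 0 → root in [3.790000, 4.980000]
step 2: m = 4.385000, f(m) = 1.718525 > 0 → root in [3.790000, 4.385000]
step 3: m = 4.087500, f(m) = -0.201094 < 0 → root in [4.087500, 4.385000]
step 4: m = 4.236250, f(m) = 0.736589 > 0 → root in [4.087500, 4.236250]
step 5: m = 4.161875, f(m) = 0.262216 > 0 → root in [4.087500, 4.161875]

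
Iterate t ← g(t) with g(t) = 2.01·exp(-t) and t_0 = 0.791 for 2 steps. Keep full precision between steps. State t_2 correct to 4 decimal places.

t_1 = g(0.791000) = 0.911316
t_2 = g(0.911316) = 0.808009

0.8080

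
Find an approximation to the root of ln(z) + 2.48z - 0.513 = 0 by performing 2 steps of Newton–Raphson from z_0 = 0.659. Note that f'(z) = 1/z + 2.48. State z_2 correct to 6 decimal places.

0.492426

z_0 = 0.659000: f = 0.704288, f' = 3.997451 → z_1 = 0.659000 - (0.704288)/(3.997451) = 0.482816
z_1 = 0.482816: f = -0.043738, f' = 4.551184 → z_2 = 0.482816 - (-0.043738)/(4.551184) = 0.492426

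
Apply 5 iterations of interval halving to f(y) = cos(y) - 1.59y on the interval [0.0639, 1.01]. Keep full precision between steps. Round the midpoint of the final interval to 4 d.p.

0.5517

f(0.063900) = 0.896358, f(1.010000) = -1.074039 (opposite signs)
step 1: m = 0.536950, f(m) = 0.005522 > 0 → root in [0.536950, 1.010000]
step 2: m = 0.773475, f(m) = -0.514338 < 0 → root in [0.536950, 0.773475]
step 3: m = 0.655212, f(m) = -0.248869 < 0 → root in [0.536950, 0.655212]
step 4: m = 0.596081, f(m) = -0.120227 < 0 → root in [0.536950, 0.596081]
step 5: m = 0.566516, f(m) = -0.056984 < 0 → root in [0.536950, 0.566516]
Midpoint of [0.536950, 0.566516] = 0.551733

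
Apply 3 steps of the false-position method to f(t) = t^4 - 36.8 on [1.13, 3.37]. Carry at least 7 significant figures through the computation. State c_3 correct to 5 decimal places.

2.31107

f(1.130000) = -35.169526, f(3.370000) = 92.179178
step 1: c = 1.748614, f(c) = -27.450763 < 0 → new bracket [1.748614, 3.370000]
step 2: c = 2.120664, f(c) = -16.575051 < 0 → new bracket [2.120664, 3.370000]
step 3: c = 2.311073, f(c) = -8.273085 < 0 → new bracket [2.311073, 3.370000]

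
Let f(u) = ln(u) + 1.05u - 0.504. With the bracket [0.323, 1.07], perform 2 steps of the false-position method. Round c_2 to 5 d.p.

0.76399

False-position update: c = (a·f(b) − b·f(a))/(f(b) − f(a)); replace the endpoint whose sign matches f(c).
f(0.323000) = -1.294953, f(1.070000) = 0.687159
step 1: c = 0.811030, f(c) = 0.138131 > 0 → new bracket [0.323000, 0.811030]
step 2: c = 0.763990, f(c) = 0.028989 > 0 → new bracket [0.323000, 0.763990]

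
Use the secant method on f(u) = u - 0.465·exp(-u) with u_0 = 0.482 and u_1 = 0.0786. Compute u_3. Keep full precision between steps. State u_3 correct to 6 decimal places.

Secant update: u_(k+1) = u_k − f(u_k)·(u_k − u_(k-1))/(f(u_k) − f(u_(k-1))).
f(u_0) = 0.194841, f(u_1) = -0.351250
u_2 = 0.078600 - (-0.351250)·(0.078600 - 0.482000)/(-0.351250 - (0.194841)) = 0.338070; f(u_2) = 0.006458
u_3 = 0.338070 - (0.006458)·(0.338070 - 0.078600)/(0.006458 - (-0.351250)) = 0.333386; f(u_3) = 0.000217

0.333386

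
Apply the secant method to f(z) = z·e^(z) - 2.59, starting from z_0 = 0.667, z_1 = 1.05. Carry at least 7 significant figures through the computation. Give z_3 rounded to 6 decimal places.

f(z_0) = -1.290428, f(z_1) = 0.410534
z_2 = 1.050000 - (0.410534)·(1.050000 - 0.667000)/(0.410534 - (-1.290428)) = 0.957561; f(z_2) = -0.095231
z_3 = 0.957561 - (-0.095231)·(0.957561 - 1.050000)/(-0.095231 - (0.410534)) = 0.974967; f(z_3) = -0.005286

0.974967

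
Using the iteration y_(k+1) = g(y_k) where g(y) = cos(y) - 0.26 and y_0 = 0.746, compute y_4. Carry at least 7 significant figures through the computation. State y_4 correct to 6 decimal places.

y_1 = g(0.746000) = 0.474410
y_2 = g(0.474410) = 0.629563
y_3 = g(0.629563) = 0.548285
y_4 = g(0.548285) = 0.593420

0.593420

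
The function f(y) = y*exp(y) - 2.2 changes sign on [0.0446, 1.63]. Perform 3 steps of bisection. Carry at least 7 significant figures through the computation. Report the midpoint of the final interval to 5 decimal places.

f(0.044600) = -2.153366, f(1.630000) = 6.119316 (opposite signs)
step 1: m = 0.837300, f(m) = -0.265736 < 0 → root in [0.837300, 1.630000]
step 2: m = 1.233650, f(m) = 2.036033 > 0 → root in [0.837300, 1.233650]
step 3: m = 1.035475, f(m) = 0.716357 > 0 → root in [0.837300, 1.035475]
Midpoint of [0.837300, 1.035475] = 0.936387

0.93639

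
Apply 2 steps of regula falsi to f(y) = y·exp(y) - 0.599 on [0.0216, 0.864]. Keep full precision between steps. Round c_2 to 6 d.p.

0.352775

False-position update: c = (a·f(b) − b·f(a))/(f(b) − f(a)); replace the endpoint whose sign matches f(c).
f(0.021600) = -0.576928, f(0.864000) = 1.450954
step 1: c = 0.261261, f(c) = -0.259735 < 0 → new bracket [0.261261, 0.864000]
step 2: c = 0.352775, f(c) = -0.096997 < 0 → new bracket [0.352775, 0.864000]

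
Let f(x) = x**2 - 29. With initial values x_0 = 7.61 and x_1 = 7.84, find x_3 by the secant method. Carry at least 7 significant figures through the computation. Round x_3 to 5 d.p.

Secant update: x_(k+1) = x_k − f(x_k)·(x_k − x_(k-1))/(f(x_k) − f(x_(k-1))).
f(x_0) = 28.912100, f(x_1) = 32.465600
x_2 = 7.840000 - (32.465600)·(7.840000 - 7.610000)/(32.465600 - (28.912100)) = 5.738667; f(x_2) = 3.932295
x_3 = 5.738667 - (3.932295)·(5.738667 - 7.840000)/(3.932295 - (32.465600)) = 5.449073; f(x_3) = 0.692397

5.44907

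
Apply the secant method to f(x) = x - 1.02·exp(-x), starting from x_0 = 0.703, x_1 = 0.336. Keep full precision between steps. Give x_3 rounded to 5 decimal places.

0.57459

f(x_0) = 0.198000, f(x_1) = -0.392916
x_2 = 0.336000 - (-0.392916)·(0.336000 - 0.703000)/(-0.392916 - (0.198000)) = 0.580028; f(x_2) = 0.008948
x_3 = 0.580028 - (0.008948)·(0.580028 - 0.336000)/(0.008948 - (-0.392916)) = 0.574595; f(x_3) = 0.000403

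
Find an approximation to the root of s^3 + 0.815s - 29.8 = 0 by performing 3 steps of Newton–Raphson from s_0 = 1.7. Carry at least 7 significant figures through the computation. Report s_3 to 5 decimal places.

f'(s) = 3s^2 + 0.815
s_0 = 1.700000: f = -23.501500, f' = 9.485000 → s_1 = 1.700000 - (-23.501500)/(9.485000) = 4.177754
s_1 = 4.177754: f = 46.521854, f' = 53.175894 → s_2 = 4.177754 - (46.521854)/(53.175894) = 3.302887
s_2 = 3.302887: f = 8.923253, f' = 33.542187 → s_3 = 3.302887 - (8.923253)/(33.542187) = 3.036856

3.03686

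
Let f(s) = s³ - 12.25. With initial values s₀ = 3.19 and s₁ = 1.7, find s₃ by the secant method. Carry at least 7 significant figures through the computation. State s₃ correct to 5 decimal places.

f(s_0) = 20.211759, f(s_1) = -7.337000
s_2 = 1.700000 - (-7.337000)·(1.700000 - 3.190000)/(-7.337000 - (20.211759)) = 2.096828; f(s_2) = -3.030897
s_3 = 2.096828 - (-3.030897)·(2.096828 - 1.700000)/(-3.030897 - (-7.337000)) = 2.376140; f(s_3) = 1.165790

2.37614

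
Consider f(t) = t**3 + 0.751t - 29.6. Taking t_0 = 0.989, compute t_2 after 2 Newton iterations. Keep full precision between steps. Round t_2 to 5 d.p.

5.81936

f'(t) = 3t**2 + 0.751
t_0 = 0.989000: f = -27.889899, f' = 3.685363 → t_1 = 0.989000 - (-27.889899)/(3.685363) = 8.556748
t_1 = 8.556748: f = 603.333599, f' = 220.404821 → t_2 = 8.556748 - (603.333599)/(220.404821) = 5.819360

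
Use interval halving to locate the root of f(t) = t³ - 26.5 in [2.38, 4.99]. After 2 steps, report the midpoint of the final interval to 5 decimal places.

2.70625

f(2.380000) = -13.018728, f(4.990000) = 97.751499 (opposite signs)
step 1: m = 3.685000, f(m) = 23.539444 > 0 → root in [2.380000, 3.685000]
step 2: m = 3.032500, f(m) = 1.387041 > 0 → root in [2.380000, 3.032500]
Midpoint of [2.380000, 3.032500] = 2.706250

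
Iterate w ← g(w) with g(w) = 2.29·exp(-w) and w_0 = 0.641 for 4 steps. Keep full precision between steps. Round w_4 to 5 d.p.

w_1 = g(0.641000) = 1.206293
w_2 = g(1.206293) = 0.685408
w_3 = g(0.685408) = 1.153896
w_4 = g(1.153896) = 0.722279

0.72228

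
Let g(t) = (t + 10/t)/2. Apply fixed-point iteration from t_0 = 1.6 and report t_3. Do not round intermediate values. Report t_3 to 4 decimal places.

t_1 = g(1.600000) = 3.925000
t_2 = g(3.925000) = 3.236385
t_3 = g(3.236385) = 3.163126

3.1631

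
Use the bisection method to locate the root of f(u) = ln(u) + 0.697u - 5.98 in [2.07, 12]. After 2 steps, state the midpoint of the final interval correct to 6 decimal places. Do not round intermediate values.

f(2.070000) = -3.809661, f(12.000000) = 4.868907 (opposite signs)
step 1: m = 7.035000, f(m) = 0.874293 > 0 → root in [2.070000, 7.035000]
step 2: m = 4.552500, f(m) = -1.291231 < 0 → root in [4.552500, 7.035000]
Midpoint of [4.552500, 7.035000] = 5.793750

5.793750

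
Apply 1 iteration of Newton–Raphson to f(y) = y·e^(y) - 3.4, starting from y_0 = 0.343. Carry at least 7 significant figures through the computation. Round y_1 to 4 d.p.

1.8842

f'(y) = (y + 1)·e^(y)
y_0 = 0.343000: f = -2.916655, f' = 1.892514 → y_1 = 0.343000 - (-2.916655)/(1.892514) = 1.884154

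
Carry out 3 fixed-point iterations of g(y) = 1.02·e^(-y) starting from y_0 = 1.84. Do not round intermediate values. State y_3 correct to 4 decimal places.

y_1 = g(1.840000) = 0.161994
y_2 = g(0.161994) = 0.867455
y_3 = g(0.867455) = 0.428419

0.4284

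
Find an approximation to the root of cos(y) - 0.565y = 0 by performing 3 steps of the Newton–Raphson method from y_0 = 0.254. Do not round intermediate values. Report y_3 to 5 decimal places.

0.98240

f'(y) = -sin(y) - 0.565
y_0 = 0.254000: f = 0.824405, f' = -0.816278 → y_1 = 0.254000 - (0.824405)/(-0.816278) = 1.263957
y_1 = 1.263957: f = -0.412088, f' = -1.518293 → y_2 = 1.263957 - (-0.412088)/(-1.518293) = 0.992541
y_2 = 0.992541: f = -0.014222, f' = -1.402418 → y_3 = 0.992541 - (-0.014222)/(-1.402418) = 0.982400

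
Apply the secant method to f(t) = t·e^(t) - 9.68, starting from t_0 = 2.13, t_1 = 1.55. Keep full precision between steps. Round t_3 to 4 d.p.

1.7306

f(t_0) = 8.243666, f(t_1) = -2.377221
t_2 = 1.550000 - (-2.377221)·(1.550000 - 2.130000)/(-2.377221 - (8.243666)) = 1.679819; f(t_2) = -0.668475
t_3 = 1.679819 - (-0.668475)·(1.679819 - 1.550000)/(-0.668475 - (-2.377221)) = 1.730605; f(t_3) = 0.087645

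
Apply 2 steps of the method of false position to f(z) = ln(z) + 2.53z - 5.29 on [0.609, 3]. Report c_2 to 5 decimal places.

1.85709

f(0.609000) = -4.245167, f(3.000000) = 3.398612
step 1: c = 1.936903, f(c) = 0.271454 > 0 → new bracket [0.609000, 1.936903]
step 2: c = 1.857094, f(c) = 0.027461 > 0 → new bracket [0.609000, 1.857094]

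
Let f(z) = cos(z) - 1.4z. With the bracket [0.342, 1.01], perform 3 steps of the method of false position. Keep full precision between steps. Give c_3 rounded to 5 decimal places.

f(0.342000) = 0.463286, f(1.010000) = -0.882139
step 1: c = 0.572020, f(c) = 0.039981 > 0 → new bracket [0.572020, 1.010000]
step 2: c = 0.591010, f(c) = 0.002965 > 0 → new bracket [0.591010, 1.010000]
step 3: c = 0.592413, f(c) = 0.000217 > 0 → new bracket [0.592413, 1.010000]

0.59241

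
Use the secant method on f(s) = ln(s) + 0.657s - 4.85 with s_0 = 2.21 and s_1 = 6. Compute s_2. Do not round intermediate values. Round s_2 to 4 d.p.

f(s_0) = -2.605037, f(s_1) = 0.883759
s_2 = 6.000000 - (0.883759)·(6.000000 - 2.210000)/(0.883759 - (-2.605037)) = 5.039942; f(s_2) = 0.078636

5.0399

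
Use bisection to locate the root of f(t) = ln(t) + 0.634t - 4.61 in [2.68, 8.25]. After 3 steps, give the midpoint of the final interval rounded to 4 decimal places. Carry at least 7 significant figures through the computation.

f(2.680000) = -1.925063, f(8.250000) = 2.730713 (opposite signs)
step 1: m = 5.465000, f(m) = 0.553174 > 0 → root in [2.680000, 5.465000]
step 2: m = 4.072500, f(m) = -0.623778 < 0 → root in [4.072500, 5.465000]
step 3: m = 4.768750, f(m) = -0.024528 < 0 → root in [4.768750, 5.465000]
Midpoint of [4.768750, 5.465000] = 5.116875

5.1169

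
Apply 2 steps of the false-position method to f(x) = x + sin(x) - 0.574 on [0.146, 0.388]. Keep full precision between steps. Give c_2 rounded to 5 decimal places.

0.28901

f(0.146000) = -0.282518, f(0.388000) = 0.192338
step 1: c = 0.289979, f(c) = 0.001912 > 0 → new bracket [0.146000, 0.289979]
step 2: c = 0.289012, f(c) = 0.000017 > 0 → new bracket [0.146000, 0.289012]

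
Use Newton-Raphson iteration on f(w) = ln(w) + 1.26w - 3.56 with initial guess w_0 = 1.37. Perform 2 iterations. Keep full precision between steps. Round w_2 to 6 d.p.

f'(w) = 1/w + 1.26
w_0 = 1.370000: f = -1.518989, f' = 1.989927 → w_1 = 1.370000 - (-1.518989)/(1.989927) = 2.133339
w_1 = 2.133339: f = -0.114304, f' = 1.728749 → w_2 = 2.133339 - (-0.114304)/(1.728749) = 2.199459

2.199459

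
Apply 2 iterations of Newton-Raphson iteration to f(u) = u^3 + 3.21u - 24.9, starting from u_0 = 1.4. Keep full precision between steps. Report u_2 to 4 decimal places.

2.7117

Newton update: u ← u − f(u)/f'(u).
f'(u) = 3u^2 + 3.21
u_0 = 1.400000: f = -17.662000, f' = 9.090000 → u_1 = 1.400000 - (-17.662000)/(9.090000) = 3.343014
u_1 = 3.343014: f = 23.191750, f' = 36.737234 → u_2 = 3.343014 - (23.191750)/(36.737234) = 2.711727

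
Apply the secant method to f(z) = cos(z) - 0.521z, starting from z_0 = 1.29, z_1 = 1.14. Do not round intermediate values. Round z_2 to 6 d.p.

f(z_0) = -0.394969, f(z_1) = -0.176345
z_2 = 1.140000 - (-0.176345)·(1.140000 - 1.290000)/(-0.176345 - (-0.394969)) = 1.019007; f(z_2) = -0.006691

1.019007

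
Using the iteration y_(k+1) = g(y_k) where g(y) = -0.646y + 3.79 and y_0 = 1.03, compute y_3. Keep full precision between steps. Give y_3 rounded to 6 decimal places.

y_1 = g(1.030000) = 3.124620
y_2 = g(3.124620) = 1.771495
y_3 = g(1.771495) = 2.645614

2.645614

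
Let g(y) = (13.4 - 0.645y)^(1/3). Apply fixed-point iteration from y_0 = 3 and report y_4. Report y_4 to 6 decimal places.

y_1 = g(3.000000) = 2.254886
y_2 = g(2.254886) = 2.285964
y_3 = g(2.285964) = 2.284684
y_4 = g(2.284684) = 2.284737

2.284737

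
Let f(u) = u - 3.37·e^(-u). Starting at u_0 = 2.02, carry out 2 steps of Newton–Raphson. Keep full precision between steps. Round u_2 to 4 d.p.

f'(u) = 1 + 3.37·e^(-u)
u_0 = 2.020000: f = 1.572951, f' = 1.447049 → u_1 = 2.020000 - (1.572951)/(1.447049) = 0.932994
u_1 = 0.932994: f = -0.392677, f' = 2.325671 → u_2 = 0.932994 - (-0.392677)/(2.325671) = 1.101839

1.1018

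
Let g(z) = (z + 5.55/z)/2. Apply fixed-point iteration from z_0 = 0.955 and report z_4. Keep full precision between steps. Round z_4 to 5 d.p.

2.35585

z_1 = g(0.955000) = 3.383259
z_2 = g(3.383259) = 2.511845
z_3 = g(2.511845) = 2.360688
z_4 = g(2.360688) = 2.355849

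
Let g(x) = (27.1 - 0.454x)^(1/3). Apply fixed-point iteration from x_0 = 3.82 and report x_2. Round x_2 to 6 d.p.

x_1 = g(3.820000) = 2.938207
x_2 = g(2.938207) = 2.953584

2.953584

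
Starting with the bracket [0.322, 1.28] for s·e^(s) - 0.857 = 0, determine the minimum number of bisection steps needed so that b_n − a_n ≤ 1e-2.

7

Initial width b − a = 1.28 − 0.322 = 0.958000.
After n steps the width is (b−a)/2^n; need (b−a)/2^n ≤ 1e-2.
So n ≥ log₂(0.958000/1e-2) = log₂(95.8000) ≈ 6.5820.
Hence n = 7.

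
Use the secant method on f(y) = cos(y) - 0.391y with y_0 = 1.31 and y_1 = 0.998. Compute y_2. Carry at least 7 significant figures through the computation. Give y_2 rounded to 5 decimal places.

f(y_0) = -0.254360, f(y_1) = 0.151766
y_2 = 0.998000 - (0.151766)·(0.998000 - 1.310000)/(0.151766 - (-0.254360)) = 1.114592; f(y_2) = 0.004738

1.11459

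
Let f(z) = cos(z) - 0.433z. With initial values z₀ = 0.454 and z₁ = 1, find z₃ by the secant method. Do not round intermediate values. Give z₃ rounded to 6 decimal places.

1.082559

f(z_0) = 0.702118, f(z_1) = 0.107302
z_2 = 1.000000 - (0.107302)·(1.000000 - 0.454000)/(0.107302 - (0.702118)) = 1.098496; f(z_2) = -0.020713
z_3 = 1.098496 - (-0.020713)·(1.098496 - 1.000000)/(-0.020713 - (0.107302)) = 1.082559; f(z_3) = 0.000321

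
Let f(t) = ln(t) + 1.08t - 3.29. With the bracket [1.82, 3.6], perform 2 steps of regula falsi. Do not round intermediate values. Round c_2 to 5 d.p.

2.28335

f(1.820000) = -0.725563, f(3.600000) = 1.878934
step 1: c = 2.315874, f(c) = 0.050931 > 0 → new bracket [1.820000, 2.315874]
step 2: c = 2.283349, f(c) = 0.001660 > 0 → new bracket [1.820000, 2.283349]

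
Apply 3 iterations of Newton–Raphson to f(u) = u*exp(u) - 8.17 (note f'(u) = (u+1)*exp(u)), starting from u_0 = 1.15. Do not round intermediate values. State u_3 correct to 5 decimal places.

1.61921

u_0 = 1.150000: f = -4.538078, f' = 6.790115 → u_1 = 1.150000 - (-4.538078)/(6.790115) = 1.818336
u_1 = 1.818336: f = 3.033854, f' = 17.365451 → u_2 = 1.818336 - (3.033854)/(17.365451) = 1.643630
u_2 = 1.643630: f = 0.334001, f' = 13.677916 → u_3 = 1.643630 - (0.334001)/(13.677916) = 1.619211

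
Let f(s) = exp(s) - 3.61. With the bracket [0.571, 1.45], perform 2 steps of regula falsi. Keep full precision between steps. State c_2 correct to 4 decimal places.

False-position update: c = (a·f(b) − b·f(a))/(f(b) − f(a)); replace the endpoint whose sign matches f(c).
f(0.571000) = -1.839964, f(1.450000) = 0.653115
step 1: c = 1.219727, f(c) = -0.223736 < 0 → new bracket [1.219727, 1.450000]
step 2: c = 1.278483, f(c) = -0.018811 < 0 → new bracket [1.278483, 1.450000]

1.2785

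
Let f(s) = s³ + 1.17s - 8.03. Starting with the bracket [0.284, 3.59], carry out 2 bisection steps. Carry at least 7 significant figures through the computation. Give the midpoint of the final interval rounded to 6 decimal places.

1.523750

f(0.284000) = -7.674814, f(3.590000) = 42.438579 (opposite signs)
step 1: m = 1.937000, f(m) = 1.503854 > 0 → root in [0.284000, 1.937000]
step 2: m = 1.110500, f(m) = -5.361235 < 0 → root in [1.110500, 1.937000]
Midpoint of [1.110500, 1.937000] = 1.523750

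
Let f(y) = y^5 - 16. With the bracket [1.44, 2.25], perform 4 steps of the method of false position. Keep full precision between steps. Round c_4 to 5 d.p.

f(1.440000) = -9.808264, f(2.250000) = 41.665039
step 1: c = 1.594346, f(c) = -5.698209 < 0 → new bracket [1.594346, 2.250000]
step 2: c = 1.673227, f(c) = -2.884827 < 0 → new bracket [1.673227, 2.250000]
step 3: c = 1.710576, f(c) = -1.354253 < 0 → new bracket [1.710576, 2.250000]
step 4: c = 1.727557, f(c) = -0.612723 < 0 → new bracket [1.727557, 2.250000]

1.72756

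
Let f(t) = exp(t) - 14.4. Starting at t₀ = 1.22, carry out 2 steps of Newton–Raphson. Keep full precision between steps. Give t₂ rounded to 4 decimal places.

3.6359

f'(t) = exp(t)
t_0 = 1.220000: f = -11.012812, f' = 3.387188 → t_1 = 1.220000 - (-11.012812)/(3.387188) = 4.471314
t_1 = 4.471314: f = 73.071621, f' = 87.471621 → t_2 = 4.471314 - (73.071621)/(87.471621) = 3.635939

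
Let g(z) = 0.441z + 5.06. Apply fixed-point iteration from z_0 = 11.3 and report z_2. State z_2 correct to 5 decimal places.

z_1 = g(11.300000) = 10.043300
z_2 = g(10.043300) = 9.489095

9.48910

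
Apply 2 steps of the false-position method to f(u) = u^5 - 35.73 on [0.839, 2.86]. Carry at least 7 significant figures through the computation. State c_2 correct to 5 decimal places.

1.50174

f(0.839000) = -35.314271, f(2.860000) = 155.620749
step 1: c = 1.212793, f(c) = -33.106186 < 0 → new bracket [1.212793, 2.860000]
step 2: c = 1.501743, f(c) = -28.092019 < 0 → new bracket [1.501743, 2.860000]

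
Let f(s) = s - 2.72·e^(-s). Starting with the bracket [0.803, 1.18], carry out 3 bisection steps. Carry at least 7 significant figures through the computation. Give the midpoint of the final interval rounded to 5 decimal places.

1.01506

f(0.803000) = -0.415514, f(1.180000) = 0.344202 (opposite signs)
step 1: m = 0.991500, f(m) = -0.017674 < 0 → root in [0.991500, 1.180000]
step 2: m = 1.085750, f(m) = 0.167346 > 0 → root in [0.991500, 1.085750]
step 3: m = 1.038625, f(m) = 0.075905 > 0 → root in [0.991500, 1.038625]
Midpoint of [0.991500, 1.038625] = 1.015062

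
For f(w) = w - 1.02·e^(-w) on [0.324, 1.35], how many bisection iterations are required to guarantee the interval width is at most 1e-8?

Initial width b − a = 1.35 − 0.324 = 1.026000.
After n steps the width is (b−a)/2^n; need (b−a)/2^n ≤ 1e-8.
So n ≥ log₂(1.026000/1e-8) = log₂(102600000.0000) ≈ 26.6125.
Hence n = 27.

27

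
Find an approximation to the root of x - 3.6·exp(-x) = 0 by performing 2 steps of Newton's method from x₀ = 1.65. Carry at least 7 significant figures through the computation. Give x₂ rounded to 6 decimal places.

1.144247

f'(x) = 1 + 3.6·exp(-x)
x_0 = 1.650000: f = 0.958620, f' = 1.691380 → x_1 = 1.650000 - (0.958620)/(1.691380) = 1.083232
x_1 = 1.083232: f = -0.135368, f' = 2.218599 → x_2 = 1.083232 - (-0.135368)/(2.218599) = 1.144247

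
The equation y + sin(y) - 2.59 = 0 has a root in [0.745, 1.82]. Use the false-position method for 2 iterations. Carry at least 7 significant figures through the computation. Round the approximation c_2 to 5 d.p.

f(0.745000) = -1.167028, f(1.820000) = 0.199109
step 1: c = 1.663323, f(c) = 0.069045 > 0 → new bracket [0.745000, 1.663323]
step 2: c = 1.612027, f(c) = 0.021177 > 0 → new bracket [0.745000, 1.612027]

1.61203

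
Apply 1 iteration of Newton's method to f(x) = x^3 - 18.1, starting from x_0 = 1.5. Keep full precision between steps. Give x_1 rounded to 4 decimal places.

3.6815

f'(x) = 3x^2
x_0 = 1.500000: f = -14.725000, f' = 6.750000 → x_1 = 1.500000 - (-14.725000)/(6.750000) = 3.681481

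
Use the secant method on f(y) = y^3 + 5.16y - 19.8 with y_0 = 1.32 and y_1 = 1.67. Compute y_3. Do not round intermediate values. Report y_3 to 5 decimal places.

2.06367

f(y_0) = -10.688832, f(y_1) = -6.525337
y_2 = 1.670000 - (-6.525337)·(1.670000 - 1.320000)/(-6.525337 - (-10.688832)) = 2.218546; f(y_2) = 2.567259
y_3 = 2.218546 - (2.567259)·(2.218546 - 1.670000)/(2.567259 - (-6.525337)) = 2.063666; f(y_3) = -0.362912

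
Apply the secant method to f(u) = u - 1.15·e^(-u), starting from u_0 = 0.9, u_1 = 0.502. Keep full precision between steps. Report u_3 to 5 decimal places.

0.61930

Secant update: u_(k+1) = u_k − f(u_k)·(u_k − u_(k-1))/(f(u_k) − f(u_(k-1))).
f(u_0) = 0.432445, f(u_1) = -0.194117
u_2 = 0.502000 - (-0.194117)·(0.502000 - 0.900000)/(-0.194117 - (0.432445)) = 0.625305; f(u_2) = 0.009943
u_3 = 0.625305 - (0.009943)·(0.625305 - 0.502000)/(0.009943 - (-0.194117)) = 0.619297; f(u_3) = 0.000226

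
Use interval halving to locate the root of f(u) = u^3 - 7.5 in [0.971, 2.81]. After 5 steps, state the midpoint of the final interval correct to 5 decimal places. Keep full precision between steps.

f(0.971000) = -6.584501, f(2.810000) = 14.688041 (opposite signs)
step 1: m = 1.890500, f(m) = -0.743371 < 0 → root in [1.890500, 2.810000]
step 2: m = 2.350250, f(m) = 5.482017 > 0 → root in [1.890500, 2.350250]
step 3: m = 2.120375, f(m) = 2.033185 > 0 → root in [1.890500, 2.120375]
step 4: m = 2.005438, f(m) = 0.565428 > 0 → root in [1.890500, 2.005438]
step 5: m = 1.947969, f(m) = -0.108272 < 0 → root in [1.947969, 2.005438]
Midpoint of [1.947969, 2.005438] = 1.976703

1.97670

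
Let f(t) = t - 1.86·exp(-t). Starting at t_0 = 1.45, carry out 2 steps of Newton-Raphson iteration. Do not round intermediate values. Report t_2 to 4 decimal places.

0.8183

f'(t) = 1 + 1.86·exp(-t)
t_0 = 1.450000: f = 1.013699, f' = 1.436301 → t_1 = 1.450000 - (1.013699)/(1.436301) = 0.744229
t_1 = 0.744229: f = -0.139458, f' = 1.883687 → t_2 = 0.744229 - (-0.139458)/(1.883687) = 0.818264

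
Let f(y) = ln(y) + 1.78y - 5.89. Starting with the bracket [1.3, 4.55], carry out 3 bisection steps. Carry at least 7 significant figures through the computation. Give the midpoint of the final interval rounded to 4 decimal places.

2.7219

f(1.300000) = -3.313636, f(4.550000) = 3.724127 (opposite signs)
step 1: m = 2.925000, f(m) = 0.389794 > 0 → root in [1.300000, 2.925000]
step 2: m = 2.112500, f(m) = -1.381878 < 0 → root in [2.112500, 2.925000]
step 3: m = 2.518750, f(m) = -0.482862 < 0 → root in [2.518750, 2.925000]
Midpoint of [2.518750, 2.925000] = 2.721875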